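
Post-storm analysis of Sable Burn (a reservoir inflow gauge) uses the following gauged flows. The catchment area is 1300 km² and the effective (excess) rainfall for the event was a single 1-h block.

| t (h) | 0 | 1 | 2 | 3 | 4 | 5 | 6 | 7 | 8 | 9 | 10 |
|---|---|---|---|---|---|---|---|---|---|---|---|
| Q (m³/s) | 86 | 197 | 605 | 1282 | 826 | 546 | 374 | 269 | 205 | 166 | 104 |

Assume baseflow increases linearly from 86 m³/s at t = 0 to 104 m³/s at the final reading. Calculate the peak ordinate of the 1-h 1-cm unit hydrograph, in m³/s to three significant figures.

U_p ≈ 1190 m³/s

Direct runoff: 0.00, 109.20, 515.40, 1190.60, 732.80, 451.00, 277.20, 170.40, 104.60, 63.80, 0.00 m³/s; ΣQ_DR = 3615 m³/s, peak = 1190.60 m³/s.
Runoff depth d = ΣQ_DR·Δt / A = 3615 × 3600 / (1300 km²) = 10.01 mm.
The 1-cm UH is the DRH scaled by (10 mm)/d, so U_p = 1190.60 × 10/10.01 = 1190 m³/s.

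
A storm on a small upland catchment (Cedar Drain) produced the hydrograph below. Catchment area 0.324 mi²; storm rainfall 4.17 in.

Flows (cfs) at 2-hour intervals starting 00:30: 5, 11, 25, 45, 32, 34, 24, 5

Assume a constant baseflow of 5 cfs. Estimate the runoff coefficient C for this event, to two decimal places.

C ≈ 0.32

ΣQ_DR = 141.0 cfs; V = ΣQ_DR·Δt = 1.015 × 10^6 ft³.
Runoff depth d = V / A = 1.349 in.
C = d / P = 1.349 / 4.17 = 0.32.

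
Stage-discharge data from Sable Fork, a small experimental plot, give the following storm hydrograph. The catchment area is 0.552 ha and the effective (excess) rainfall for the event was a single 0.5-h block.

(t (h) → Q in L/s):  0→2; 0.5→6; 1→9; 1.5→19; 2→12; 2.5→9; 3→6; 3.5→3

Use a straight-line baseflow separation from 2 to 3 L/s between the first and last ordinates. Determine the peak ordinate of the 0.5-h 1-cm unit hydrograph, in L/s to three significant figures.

U_p ≈ 11.0 L/s

Direct runoff: 0.00, 3.86, 6.71, 16.57, 9.43, 6.29, 3.14, 0.00 L/s; ΣQ_DR = 46.00 L/s, peak = 16.57 L/s.
Runoff depth d = ΣQ_DR·Δt / A = 46.00 × 1800 / (0.552 ha) = 15.00 mm.
The 1-cm UH is the DRH scaled by (10 mm)/d, so U_p = 16.57 × 10/15.00 = 11.0 L/s.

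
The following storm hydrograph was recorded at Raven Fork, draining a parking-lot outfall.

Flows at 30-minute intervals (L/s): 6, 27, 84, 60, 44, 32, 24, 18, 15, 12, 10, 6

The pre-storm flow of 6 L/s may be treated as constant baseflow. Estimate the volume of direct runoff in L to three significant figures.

V ≈ 4.79 × 10^5 L

Direct-runoff ordinates (Q − Q_b): 0.0, 21.0, 78.0, 54.0, 38.0, 26.0, 18.0, 12.0, 9.0, 6.0, 4.0, 0.0 L/s.
ΣQ_DR = 266.0 L/s.
With Δt = 0.5 h = 1800 s, V = ΣQ_DR · Δt = 266.0 × 1800 = 4.79 × 10^5 L.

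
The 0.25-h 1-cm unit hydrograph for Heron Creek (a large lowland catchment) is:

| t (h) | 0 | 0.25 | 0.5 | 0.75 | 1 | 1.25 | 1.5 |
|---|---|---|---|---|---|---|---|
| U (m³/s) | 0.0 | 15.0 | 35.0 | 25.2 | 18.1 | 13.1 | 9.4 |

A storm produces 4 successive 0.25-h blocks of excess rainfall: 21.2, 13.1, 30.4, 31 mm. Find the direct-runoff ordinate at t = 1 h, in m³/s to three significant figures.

Q ≈ 224 m³/s

By discrete convolution, Q_j = Σ (P_i / 10 mm) · U_{j−i}.
At t = 1 h (j=4): Q = (21.2/10)·18.1 + (13.1/10)·25.2 + (30.4/10)·35.0 + (31/10)·15.0 = 224 m³/s.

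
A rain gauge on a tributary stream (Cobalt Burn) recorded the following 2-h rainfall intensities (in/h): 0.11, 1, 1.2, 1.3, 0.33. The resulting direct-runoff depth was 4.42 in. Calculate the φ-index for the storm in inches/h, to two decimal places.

φ ≈ 0.43 in/h

Only the 3 blocks with intensity above φ contribute runoff: 1, 1.2, 1.3 in/h.
Σ(I−φ)·Δt = d  ⇒  (1+1.2+1.3 − 3φ)·2 = 4.42
φ = (3.500 − 4.42/2) / 3 = 0.43 in/h.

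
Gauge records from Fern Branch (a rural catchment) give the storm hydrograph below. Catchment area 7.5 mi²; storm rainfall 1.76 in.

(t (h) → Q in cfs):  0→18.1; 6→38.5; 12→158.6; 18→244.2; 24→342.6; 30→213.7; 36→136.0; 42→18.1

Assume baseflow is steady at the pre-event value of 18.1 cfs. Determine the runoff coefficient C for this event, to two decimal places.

ΣQ_DR = 1025 cfs; V = ΣQ_DR·Δt = 2.214 × 10^7 ft³.
Runoff depth d = V / A = 1.271 in.
C = d / P = 1.271 / 1.76 = 0.72.

C ≈ 0.72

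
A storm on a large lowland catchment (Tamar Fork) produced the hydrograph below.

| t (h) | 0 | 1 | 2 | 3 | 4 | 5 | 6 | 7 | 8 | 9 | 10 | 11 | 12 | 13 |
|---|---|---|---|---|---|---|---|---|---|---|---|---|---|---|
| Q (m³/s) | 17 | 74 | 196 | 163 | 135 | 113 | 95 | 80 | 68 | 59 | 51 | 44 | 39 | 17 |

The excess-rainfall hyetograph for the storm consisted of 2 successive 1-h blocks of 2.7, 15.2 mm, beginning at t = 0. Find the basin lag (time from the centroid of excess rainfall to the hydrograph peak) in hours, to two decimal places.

Centroid of excess rainfall: t_c = Σ P_i·t̄_i / ΣP_i = 1.3492 h (block centres at 0.5, 1.5 h).
Hydrograph peak occurs at t = 2 h, so basin lag t_L = 2 − 1.3492 = 0.65 h.

t_L ≈ 0.65 h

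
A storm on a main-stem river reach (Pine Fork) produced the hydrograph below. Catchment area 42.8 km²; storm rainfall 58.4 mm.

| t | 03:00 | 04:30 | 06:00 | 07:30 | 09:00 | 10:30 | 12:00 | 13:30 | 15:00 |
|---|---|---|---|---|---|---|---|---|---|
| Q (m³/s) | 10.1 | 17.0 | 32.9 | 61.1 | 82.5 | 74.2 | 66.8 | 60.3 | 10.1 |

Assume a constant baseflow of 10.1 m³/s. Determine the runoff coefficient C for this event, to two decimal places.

ΣQ_DR = 324.1 m³/s; V = ΣQ_DR·Δt = 1.750 × 10^6 m³.
Runoff depth d = V / A = 40.89 mm.
C = d / P = 40.89 / 58.4 = 0.70.

C ≈ 0.70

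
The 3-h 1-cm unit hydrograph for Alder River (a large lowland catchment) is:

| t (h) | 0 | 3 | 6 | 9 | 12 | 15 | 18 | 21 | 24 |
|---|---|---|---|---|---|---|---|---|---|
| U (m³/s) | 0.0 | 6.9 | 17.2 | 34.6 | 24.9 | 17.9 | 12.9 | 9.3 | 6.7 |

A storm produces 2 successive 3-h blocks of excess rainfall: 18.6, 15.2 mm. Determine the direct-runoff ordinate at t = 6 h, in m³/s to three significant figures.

By discrete convolution, Q_j = Σ (P_i / 10 mm) · U_{j−i}.
At t = 6 h (j=2): Q = (18.6/10)·17.2 + (15.2/10)·6.9 = 42.5 m³/s.

Q ≈ 42.5 m³/s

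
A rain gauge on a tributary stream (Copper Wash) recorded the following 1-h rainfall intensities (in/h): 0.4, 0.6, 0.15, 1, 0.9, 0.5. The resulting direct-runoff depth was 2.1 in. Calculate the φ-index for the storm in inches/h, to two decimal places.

Only the 5 blocks with intensity above φ contribute runoff: 0.4, 0.6, 1, 0.9, 0.5 in/h.
Σ(I−φ)·Δt = d  ⇒  (0.4+0.6+1+0.9+0.5 − 5φ)·1 = 2.1
φ = (3.400 − 2.1/1) / 5 = 0.26 in/h.

φ ≈ 0.26 in/h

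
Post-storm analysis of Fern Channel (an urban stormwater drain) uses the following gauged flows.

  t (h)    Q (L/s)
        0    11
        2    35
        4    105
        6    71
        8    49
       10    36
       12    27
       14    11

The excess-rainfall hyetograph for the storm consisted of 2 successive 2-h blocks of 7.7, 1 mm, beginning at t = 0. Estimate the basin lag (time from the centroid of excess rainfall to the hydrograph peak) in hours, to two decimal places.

Centroid of excess rainfall: t_c = Σ P_i·t̄_i / ΣP_i = 1.2299 h (block centres at 1, 3 h).
Hydrograph peak occurs at t = 4 h, so basin lag t_L = 4 − 1.2299 = 2.77 h.

t_L ≈ 2.77 h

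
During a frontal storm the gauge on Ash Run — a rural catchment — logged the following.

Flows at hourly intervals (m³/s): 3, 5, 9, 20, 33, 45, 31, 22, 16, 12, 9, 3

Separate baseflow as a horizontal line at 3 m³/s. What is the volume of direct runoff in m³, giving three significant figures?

Direct-runoff ordinates (Q − Q_b): 0.0, 2.0, 6.0, 17.0, 30.0, 42.0, 28.0, 19.0, 13.0, 9.0, 6.0, 0.0 m³/s.
ΣQ_DR = 172.0 m³/s.
With Δt = 1 h = 3600 s, V = ΣQ_DR · Δt = 172.0 × 3600 = 6.19 × 10^5 m³.

V ≈ 6.19 × 10^5 m³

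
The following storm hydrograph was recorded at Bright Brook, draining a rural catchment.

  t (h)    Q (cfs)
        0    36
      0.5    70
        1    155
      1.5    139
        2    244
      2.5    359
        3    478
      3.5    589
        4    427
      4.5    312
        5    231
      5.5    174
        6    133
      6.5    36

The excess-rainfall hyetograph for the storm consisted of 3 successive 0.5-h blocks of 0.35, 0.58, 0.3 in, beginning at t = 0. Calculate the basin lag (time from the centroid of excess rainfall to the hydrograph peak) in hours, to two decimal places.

t_L ≈ 2.77 h

Centroid of excess rainfall: t_c = Σ P_i·t̄_i / ΣP_i = 0.7297 h (block centres at 0.25, 0.75, 1.25 h).
Hydrograph peak occurs at t = 3.5 h, so basin lag t_L = 3.5 − 0.7297 = 2.77 h.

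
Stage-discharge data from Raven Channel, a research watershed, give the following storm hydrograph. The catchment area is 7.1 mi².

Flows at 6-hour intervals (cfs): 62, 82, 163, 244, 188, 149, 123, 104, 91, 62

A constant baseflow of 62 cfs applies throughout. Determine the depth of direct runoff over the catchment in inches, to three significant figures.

d ≈ 0.849 in

Direct runoff: 0.0, 20.0, 101.0, 182.0, 126.0, 87.0, 61.0, 42.0, 29.0, 0.0 cfs; ΣQ_DR = 648.0 cfs.
V = ΣQ_DR · Δt = 648.0 × 21600 s = 1.400 × 10^7 ft³.
Over A = 7.1 mi², depth = V / A = 0.849 in.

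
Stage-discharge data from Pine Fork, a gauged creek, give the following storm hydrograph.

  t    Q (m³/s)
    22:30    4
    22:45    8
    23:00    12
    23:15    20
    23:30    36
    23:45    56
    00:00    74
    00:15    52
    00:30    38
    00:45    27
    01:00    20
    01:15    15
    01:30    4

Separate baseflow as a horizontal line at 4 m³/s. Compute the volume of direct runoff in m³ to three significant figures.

Direct-runoff ordinates (Q − Q_b): 0.0, 4.0, 8.0, 16.0, 32.0, 52.0, 70.0, 48.0, 34.0, 23.0, 16.0, 11.0, 0.0 m³/s.
ΣQ_DR = 314.0 m³/s.
With Δt = 0.25 h = 900 s, V = ΣQ_DR · Δt = 314.0 × 900 = 2.83 × 10^5 m³.

V ≈ 2.83 × 10^5 m³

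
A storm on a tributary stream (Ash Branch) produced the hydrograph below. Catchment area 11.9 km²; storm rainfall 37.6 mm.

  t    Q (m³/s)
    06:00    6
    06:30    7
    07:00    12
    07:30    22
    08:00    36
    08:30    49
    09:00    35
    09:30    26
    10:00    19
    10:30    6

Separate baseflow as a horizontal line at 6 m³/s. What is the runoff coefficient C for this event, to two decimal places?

ΣQ_DR = 158.0 m³/s; V = ΣQ_DR·Δt = 2.844 × 10^5 m³.
Runoff depth d = V / A = 23.90 mm.
C = d / P = 23.90 / 37.6 = 0.64.

C ≈ 0.64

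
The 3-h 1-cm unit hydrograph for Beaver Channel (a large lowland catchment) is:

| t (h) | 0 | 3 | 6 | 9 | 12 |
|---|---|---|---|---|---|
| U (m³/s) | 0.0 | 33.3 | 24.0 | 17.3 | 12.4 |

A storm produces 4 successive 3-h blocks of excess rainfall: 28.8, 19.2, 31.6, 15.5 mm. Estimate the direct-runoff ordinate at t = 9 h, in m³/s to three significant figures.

Q ≈ 201 m³/s

By discrete convolution, Q_j = Σ (P_i / 10 mm) · U_{j−i}.
At t = 9 h (j=3): Q = (28.8/10)·17.3 + (19.2/10)·24.0 + (31.6/10)·33.3 + (15.5/10)·0.0 = 201 m³/s.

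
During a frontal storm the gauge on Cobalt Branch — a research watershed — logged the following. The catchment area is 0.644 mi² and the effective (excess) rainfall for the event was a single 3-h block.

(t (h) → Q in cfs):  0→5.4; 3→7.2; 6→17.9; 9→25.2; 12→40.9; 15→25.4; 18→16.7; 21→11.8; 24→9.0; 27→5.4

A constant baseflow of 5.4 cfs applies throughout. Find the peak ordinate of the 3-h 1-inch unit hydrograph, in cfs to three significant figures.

Direct runoff: 0.0, 1.8, 12.5, 19.8, 35.5, 20.0, 11.3, 6.4, 3.6, 0.0 cfs; ΣQ_DR = 110.9 cfs, peak = 35.5 cfs.
Runoff depth d = ΣQ_DR·Δt / A = 110.9 × 10800 / (0.644 mi²) = 0.8005 in.
The 1-inch UH is the DRH scaled by (1 in)/d, so U_p = 35.5 × 1/0.8005 = 44.3 cfs.

U_p ≈ 44.3 cfs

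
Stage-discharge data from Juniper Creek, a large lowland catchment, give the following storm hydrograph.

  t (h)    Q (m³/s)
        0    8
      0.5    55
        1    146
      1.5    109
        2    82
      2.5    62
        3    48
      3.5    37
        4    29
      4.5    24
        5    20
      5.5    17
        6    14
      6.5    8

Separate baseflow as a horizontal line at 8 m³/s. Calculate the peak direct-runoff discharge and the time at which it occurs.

Q_p = 138.0 m³/s at t = 1 h

Subtracting baseflow gives direct-runoff ordinates: 0.0, 47.0, 138.0, 101.0, 74.0, 54.0, 40.0, 29.0, 21.0, 16.0, 12.0, 9.0, 6.0, 0.0 m³/s.
The maximum is 138.0 m³/s, occurring at the reading for t = 1 h.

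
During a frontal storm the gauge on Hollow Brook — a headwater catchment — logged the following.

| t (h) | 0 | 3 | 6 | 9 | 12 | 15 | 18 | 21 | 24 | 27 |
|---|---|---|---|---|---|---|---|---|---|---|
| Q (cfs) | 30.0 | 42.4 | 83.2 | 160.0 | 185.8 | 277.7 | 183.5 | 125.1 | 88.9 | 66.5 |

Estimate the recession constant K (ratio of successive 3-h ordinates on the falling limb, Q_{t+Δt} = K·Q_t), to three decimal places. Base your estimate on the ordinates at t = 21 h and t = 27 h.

Using the recession-limb readings at t = 21 h and t = 27 h: Q falls from 125.1 to 66.5 cfs over 2 intervals.
K = (Q₂/Q₁)^(1/2) = (66.5/125.1)^(1/2) = 0.729.

K ≈ 0.729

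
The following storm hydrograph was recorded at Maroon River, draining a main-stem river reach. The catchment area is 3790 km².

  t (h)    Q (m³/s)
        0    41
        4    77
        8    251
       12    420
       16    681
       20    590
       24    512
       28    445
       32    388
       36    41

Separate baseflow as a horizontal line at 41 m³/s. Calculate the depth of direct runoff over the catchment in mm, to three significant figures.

Direct runoff: 0.0, 36.0, 210.0, 379.0, 640.0, 549.0, 471.0, 404.0, 347.0, 0.0 m³/s; ΣQ_DR = 3036 m³/s.
V = ΣQ_DR · Δt = 3036 × 14400 s = 4.372 × 10^7 m³.
Over A = 3790 km², depth = V / A = 11.5 mm.

d ≈ 11.5 mm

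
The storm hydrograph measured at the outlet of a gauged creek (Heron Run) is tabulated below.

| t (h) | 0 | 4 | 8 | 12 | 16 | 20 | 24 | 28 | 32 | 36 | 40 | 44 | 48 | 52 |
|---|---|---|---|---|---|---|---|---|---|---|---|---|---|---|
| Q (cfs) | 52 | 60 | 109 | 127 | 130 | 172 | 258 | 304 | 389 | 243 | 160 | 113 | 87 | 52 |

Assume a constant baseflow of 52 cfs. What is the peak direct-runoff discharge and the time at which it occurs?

Q_p = 337.0 cfs at t = 32 h

Subtracting baseflow gives direct-runoff ordinates: 0.0, 8.0, 57.0, 75.0, 78.0, 120.0, 206.0, 252.0, 337.0, 191.0, 108.0, 61.0, 35.0, 0.0 cfs.
The maximum is 337.0 cfs, occurring at the reading for t = 32 h.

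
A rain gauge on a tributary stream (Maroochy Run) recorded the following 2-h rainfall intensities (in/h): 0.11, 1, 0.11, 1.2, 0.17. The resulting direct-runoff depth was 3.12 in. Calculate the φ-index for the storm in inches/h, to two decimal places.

Only the 2 blocks with intensity above φ contribute runoff: 1, 1.2 in/h.
Σ(I−φ)·Δt = d  ⇒  (1+1.2 − 2φ)·2 = 3.12
φ = (2.200 − 3.12/2) / 2 = 0.32 in/h.

φ ≈ 0.32 in/h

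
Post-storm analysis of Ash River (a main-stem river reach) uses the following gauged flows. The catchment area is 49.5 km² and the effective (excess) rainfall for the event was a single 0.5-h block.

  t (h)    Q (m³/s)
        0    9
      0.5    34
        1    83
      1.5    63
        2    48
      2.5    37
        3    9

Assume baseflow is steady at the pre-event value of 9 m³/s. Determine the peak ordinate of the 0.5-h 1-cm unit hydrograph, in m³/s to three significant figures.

U_p ≈ 92.5 m³/s

Direct runoff: 0.0, 25.0, 74.0, 54.0, 39.0, 28.0, 0.0 m³/s; ΣQ_DR = 220.0 m³/s, peak = 74.0 m³/s.
Runoff depth d = ΣQ_DR·Δt / A = 220.0 × 1800 / (49.5 km²) = 8.000 mm.
The 1-cm UH is the DRH scaled by (10 mm)/d, so U_p = 74.0 × 10/8.000 = 92.5 m³/s.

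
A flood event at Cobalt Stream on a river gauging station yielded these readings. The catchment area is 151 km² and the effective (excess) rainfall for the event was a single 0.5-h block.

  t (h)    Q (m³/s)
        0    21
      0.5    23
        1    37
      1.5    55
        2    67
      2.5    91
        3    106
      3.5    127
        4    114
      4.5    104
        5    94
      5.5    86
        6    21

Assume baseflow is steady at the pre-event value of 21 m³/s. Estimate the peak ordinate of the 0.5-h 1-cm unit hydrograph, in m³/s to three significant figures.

Direct runoff: 0.0, 2.0, 16.0, 34.0, 46.0, 70.0, 85.0, 106.0, 93.0, 83.0, 73.0, 65.0, 0.0 m³/s; ΣQ_DR = 673.0 m³/s, peak = 106.0 m³/s.
Runoff depth d = ΣQ_DR·Δt / A = 673.0 × 1800 / (151 km²) = 8.023 mm.
The 1-cm UH is the DRH scaled by (10 mm)/d, so U_p = 106.0 × 10/8.023 = 132 m³/s.

U_p ≈ 132 m³/s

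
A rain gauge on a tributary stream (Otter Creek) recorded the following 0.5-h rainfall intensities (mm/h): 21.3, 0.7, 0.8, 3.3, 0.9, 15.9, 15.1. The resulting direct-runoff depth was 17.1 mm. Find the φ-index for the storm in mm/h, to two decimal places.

Only the 3 blocks with intensity above φ contribute runoff: 21.3, 15.9, 15.1 mm/h.
Σ(I−φ)·Δt = d  ⇒  (21.3+15.9+15.1 − 3φ)·0.5 = 17.1
φ = (52.30 − 17.1/0.5) / 3 = 6.03 mm/h.

φ ≈ 6.03 mm/h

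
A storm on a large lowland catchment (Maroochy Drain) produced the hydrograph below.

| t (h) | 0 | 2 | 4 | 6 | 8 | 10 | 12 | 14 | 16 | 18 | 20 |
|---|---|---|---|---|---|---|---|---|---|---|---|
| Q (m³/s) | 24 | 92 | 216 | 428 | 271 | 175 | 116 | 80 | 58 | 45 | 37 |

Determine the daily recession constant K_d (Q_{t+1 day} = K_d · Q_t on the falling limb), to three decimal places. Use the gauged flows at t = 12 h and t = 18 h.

K_d ≈ 0.023

Between t = 12 h and t = 18 h the flow falls from 116 to 45 m³/s over 3×2 h = 6 h.
Per-interval ratio K = (45/116)^(1/3) = 0.7293; K_d = K^(24/2) = 0.023.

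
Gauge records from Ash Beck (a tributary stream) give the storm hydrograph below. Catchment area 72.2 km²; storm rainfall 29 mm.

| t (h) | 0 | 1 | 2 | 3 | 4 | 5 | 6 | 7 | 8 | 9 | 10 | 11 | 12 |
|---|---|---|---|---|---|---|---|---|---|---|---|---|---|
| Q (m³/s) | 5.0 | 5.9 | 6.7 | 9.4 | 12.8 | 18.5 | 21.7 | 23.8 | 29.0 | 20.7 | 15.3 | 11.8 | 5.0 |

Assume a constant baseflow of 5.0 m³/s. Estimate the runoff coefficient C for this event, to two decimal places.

ΣQ_DR = 120.6 m³/s; V = ΣQ_DR·Δt = 4.342 × 10^5 m³.
Runoff depth d = V / A = 6.013 mm.
C = d / P = 6.013 / 29 = 0.21.

C ≈ 0.21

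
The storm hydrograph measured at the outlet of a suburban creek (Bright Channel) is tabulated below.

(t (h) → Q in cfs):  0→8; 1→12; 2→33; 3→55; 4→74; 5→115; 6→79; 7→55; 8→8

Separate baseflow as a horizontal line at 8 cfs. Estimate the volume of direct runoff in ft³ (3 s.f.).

V ≈ 1.32 × 10^6 ft³

Direct-runoff ordinates (Q − Q_b): 0.0, 4.0, 25.0, 47.0, 66.0, 107.0, 71.0, 47.0, 0.0 cfs.
ΣQ_DR = 367.0 cfs.
With Δt = 1 h = 3600 s, V = ΣQ_DR · Δt = 367.0 × 3600 = 1.32 × 10^6 ft³.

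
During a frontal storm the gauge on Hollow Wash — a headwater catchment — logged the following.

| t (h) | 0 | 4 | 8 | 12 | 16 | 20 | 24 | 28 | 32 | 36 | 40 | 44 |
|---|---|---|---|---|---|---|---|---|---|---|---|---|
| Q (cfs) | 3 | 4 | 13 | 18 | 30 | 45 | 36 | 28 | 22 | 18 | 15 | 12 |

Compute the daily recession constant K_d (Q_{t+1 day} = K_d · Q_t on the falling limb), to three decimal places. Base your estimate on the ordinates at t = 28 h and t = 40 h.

Between t = 28 h and t = 40 h the flow falls from 28 to 15 cfs over 3×4 h = 12 h.
Per-interval ratio K = (15/28)^(1/3) = 0.8122; K_d = K^(24/4) = 0.287.

K_d ≈ 0.287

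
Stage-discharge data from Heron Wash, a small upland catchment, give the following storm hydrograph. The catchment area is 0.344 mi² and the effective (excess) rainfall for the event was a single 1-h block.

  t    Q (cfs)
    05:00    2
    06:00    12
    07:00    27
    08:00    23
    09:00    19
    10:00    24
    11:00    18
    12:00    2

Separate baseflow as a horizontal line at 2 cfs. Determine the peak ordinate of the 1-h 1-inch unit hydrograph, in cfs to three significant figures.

Direct runoff: 0.0, 10.0, 25.0, 21.0, 17.0, 22.0, 16.0, 0.0 cfs; ΣQ_DR = 111.0 cfs, peak = 25.0 cfs.
Runoff depth d = ΣQ_DR·Δt / A = 111.0 × 3600 / (0.344 mi²) = 0.5000 in.
The 1-inch UH is the DRH scaled by (1 in)/d, so U_p = 25.0 × 1/0.5000 = 50.0 cfs.

U_p ≈ 50.0 cfs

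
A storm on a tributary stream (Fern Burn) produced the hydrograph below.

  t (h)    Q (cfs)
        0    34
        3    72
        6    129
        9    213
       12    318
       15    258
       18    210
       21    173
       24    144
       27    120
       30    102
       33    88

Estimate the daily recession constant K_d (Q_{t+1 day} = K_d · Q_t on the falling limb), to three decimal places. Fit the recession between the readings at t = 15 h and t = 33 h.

K_d ≈ 0.238

Between t = 15 h and t = 33 h the flow falls from 258 to 88 cfs over 6×3 h = 18 h.
Per-interval ratio K = (88/258)^(1/6) = 0.8359; K_d = K^(24/3) = 0.238.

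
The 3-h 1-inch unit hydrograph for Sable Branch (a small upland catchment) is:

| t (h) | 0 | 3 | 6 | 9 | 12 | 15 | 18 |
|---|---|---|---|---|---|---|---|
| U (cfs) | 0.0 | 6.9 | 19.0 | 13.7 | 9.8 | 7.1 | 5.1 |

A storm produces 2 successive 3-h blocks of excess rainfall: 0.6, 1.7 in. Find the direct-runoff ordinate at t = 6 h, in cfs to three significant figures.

By discrete convolution, Q_j = Σ (P_i / 1 in) · U_{j−i}.
At t = 6 h (j=2): Q = (0.6/1)·19.0 + (1.7/1)·6.9 = 23.1 cfs.

Q ≈ 23.1 cfs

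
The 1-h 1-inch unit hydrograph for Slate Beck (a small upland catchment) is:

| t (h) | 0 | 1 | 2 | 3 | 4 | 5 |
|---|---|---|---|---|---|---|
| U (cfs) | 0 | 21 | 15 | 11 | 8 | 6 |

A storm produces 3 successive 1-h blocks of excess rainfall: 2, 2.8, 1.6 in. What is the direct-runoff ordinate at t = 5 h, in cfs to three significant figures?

By discrete convolution, Q_j = Σ (P_i / 1 in) · U_{j−i}.
At t = 5 h (j=5): Q = (2/1)·6 + (2.8/1)·8 + (1.6/1)·11 = 52.0 cfs.

Q ≈ 52.0 cfs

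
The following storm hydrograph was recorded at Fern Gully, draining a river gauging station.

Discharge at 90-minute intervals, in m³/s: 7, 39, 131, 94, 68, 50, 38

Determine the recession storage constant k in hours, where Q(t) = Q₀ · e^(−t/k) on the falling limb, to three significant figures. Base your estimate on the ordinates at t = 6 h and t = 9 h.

On the falling limb, Q drops from 68 to 38 m³/s between t = 6 h and t = 9 h (Δt = 3 h).
k = −Δt / ln(Q₂/Q₁) = −3 / ln(38/68) = 5.16 h.

k ≈ 5.16 h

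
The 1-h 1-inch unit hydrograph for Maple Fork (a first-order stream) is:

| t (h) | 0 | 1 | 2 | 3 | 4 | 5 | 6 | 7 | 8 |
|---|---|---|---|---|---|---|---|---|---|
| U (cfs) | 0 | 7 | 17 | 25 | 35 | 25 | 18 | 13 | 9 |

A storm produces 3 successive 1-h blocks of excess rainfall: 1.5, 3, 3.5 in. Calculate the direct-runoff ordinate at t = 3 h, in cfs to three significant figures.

By discrete convolution, Q_j = Σ (P_i / 1 in) · U_{j−i}.
At t = 3 h (j=3): Q = (1.5/1)·25 + (3/1)·17 + (3.5/1)·7 = 113 cfs.

Q ≈ 113 cfs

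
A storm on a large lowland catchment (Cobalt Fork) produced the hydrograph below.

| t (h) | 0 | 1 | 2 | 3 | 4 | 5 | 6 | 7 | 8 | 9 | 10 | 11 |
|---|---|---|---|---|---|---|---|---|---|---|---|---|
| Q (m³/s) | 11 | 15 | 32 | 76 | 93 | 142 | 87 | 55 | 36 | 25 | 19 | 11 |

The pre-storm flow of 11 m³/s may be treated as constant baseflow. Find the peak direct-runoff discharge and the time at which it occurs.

Subtracting baseflow gives direct-runoff ordinates: 0.0, 4.0, 21.0, 65.0, 82.0, 131.0, 76.0, 44.0, 25.0, 14.0, 8.0, 0.0 m³/s.
The maximum is 131.0 m³/s, occurring at the reading for t = 5 h.

Q_p = 131.0 m³/s at t = 5 h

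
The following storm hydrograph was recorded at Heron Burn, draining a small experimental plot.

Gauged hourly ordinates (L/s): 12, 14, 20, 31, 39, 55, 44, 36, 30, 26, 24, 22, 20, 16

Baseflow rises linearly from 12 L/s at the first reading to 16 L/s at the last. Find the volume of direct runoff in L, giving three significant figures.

Direct-runoff ordinates (Q − Q_b): 0.00, 1.69, 7.38, 18.08, 25.77, 41.46, 30.15, 21.85, 15.54, 11.23, 8.92, 6.62, 4.31, 0.00 L/s.
ΣQ_DR = 193.0 L/s.
With Δt = 1 h = 3600 s, V = ΣQ_DR · Δt = 193.0 × 3600 = 6.95 × 10^5 L.

V ≈ 6.95 × 10^5 L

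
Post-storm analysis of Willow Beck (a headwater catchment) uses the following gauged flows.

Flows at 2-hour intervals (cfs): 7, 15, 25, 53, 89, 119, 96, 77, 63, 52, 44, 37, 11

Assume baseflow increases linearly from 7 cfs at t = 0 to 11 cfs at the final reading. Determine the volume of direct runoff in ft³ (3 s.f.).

Direct-runoff ordinates (Q − Q_b): 0.00, 7.67, 17.33, 45.00, 80.67, 110.33, 87.00, 67.67, 53.33, 42.00, 33.67, 26.33, 0.00 cfs.
ΣQ_DR = 571.0 cfs.
With Δt = 2 h = 7200 s, V = ΣQ_DR · Δt = 571.0 × 7200 = 4.11 × 10^6 ft³.

V ≈ 4.11 × 10^6 ft³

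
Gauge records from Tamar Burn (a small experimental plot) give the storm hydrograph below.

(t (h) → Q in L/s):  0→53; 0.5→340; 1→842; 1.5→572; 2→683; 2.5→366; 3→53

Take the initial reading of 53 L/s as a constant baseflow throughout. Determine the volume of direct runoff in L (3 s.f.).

Direct-runoff ordinates (Q − Q_b): 0.0, 287.0, 789.0, 519.0, 630.0, 313.0, 0.0 L/s.
ΣQ_DR = 2538 L/s.
With Δt = 0.5 h = 1800 s, V = ΣQ_DR · Δt = 2538 × 1800 = 4.57 × 10^6 L.

V ≈ 4.57 × 10^6 L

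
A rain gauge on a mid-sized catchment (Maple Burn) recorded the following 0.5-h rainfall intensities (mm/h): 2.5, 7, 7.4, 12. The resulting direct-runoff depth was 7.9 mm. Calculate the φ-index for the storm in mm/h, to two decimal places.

Only the 3 blocks with intensity above φ contribute runoff: 7, 7.4, 12 mm/h.
Σ(I−φ)·Δt = d  ⇒  (7+7.4+12 − 3φ)·0.5 = 7.9
φ = (26.40 − 7.9/0.5) / 3 = 3.53 mm/h.

φ ≈ 3.53 mm/h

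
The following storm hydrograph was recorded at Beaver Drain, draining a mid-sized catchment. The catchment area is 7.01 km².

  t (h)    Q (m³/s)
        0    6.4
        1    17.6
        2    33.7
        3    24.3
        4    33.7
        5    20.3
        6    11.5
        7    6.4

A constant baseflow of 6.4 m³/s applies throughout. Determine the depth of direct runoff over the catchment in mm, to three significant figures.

Direct runoff: 0.0, 11.2, 27.3, 17.9, 27.3, 13.9, 5.1, 0.0 m³/s; ΣQ_DR = 102.7 m³/s.
V = ΣQ_DR · Δt = 102.7 × 3600 s = 3.697 × 10^5 m³.
Over A = 7.01 km², depth = V / A = 52.7 mm.

d ≈ 52.7 mm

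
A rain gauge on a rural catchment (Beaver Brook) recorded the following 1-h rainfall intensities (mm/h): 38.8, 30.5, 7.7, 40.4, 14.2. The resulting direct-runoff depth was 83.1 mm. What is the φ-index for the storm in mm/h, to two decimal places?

φ ≈ 10.20 mm/h

Only the 4 blocks with intensity above φ contribute runoff: 38.8, 30.5, 40.4, 14.2 mm/h.
Σ(I−φ)·Δt = d  ⇒  (38.8+30.5+40.4+14.2 − 4φ)·1 = 83.1
φ = (123.9 − 83.1/1) / 4 = 10.20 mm/h.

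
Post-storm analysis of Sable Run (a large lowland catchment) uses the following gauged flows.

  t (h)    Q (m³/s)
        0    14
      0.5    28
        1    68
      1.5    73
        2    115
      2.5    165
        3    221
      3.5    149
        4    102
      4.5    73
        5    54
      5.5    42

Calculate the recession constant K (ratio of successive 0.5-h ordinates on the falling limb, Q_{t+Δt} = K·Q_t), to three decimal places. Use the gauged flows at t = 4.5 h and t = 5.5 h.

Using the recession-limb readings at t = 4.5 h and t = 5.5 h: Q falls from 73 to 42 m³/s over 2 intervals.
K = (Q₂/Q₁)^(1/2) = (42/73)^(1/2) = 0.759.

K ≈ 0.759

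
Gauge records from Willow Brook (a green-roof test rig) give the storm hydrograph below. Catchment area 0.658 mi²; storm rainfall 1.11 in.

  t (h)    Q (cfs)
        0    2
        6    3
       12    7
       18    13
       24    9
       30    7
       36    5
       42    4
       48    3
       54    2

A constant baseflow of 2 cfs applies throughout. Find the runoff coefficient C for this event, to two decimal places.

ΣQ_DR = 35.00 cfs; V = ΣQ_DR·Δt = 7.560 × 10^5 ft³.
Runoff depth d = V / A = 0.4945 in.
C = d / P = 0.4945 / 1.11 = 0.45.

C ≈ 0.45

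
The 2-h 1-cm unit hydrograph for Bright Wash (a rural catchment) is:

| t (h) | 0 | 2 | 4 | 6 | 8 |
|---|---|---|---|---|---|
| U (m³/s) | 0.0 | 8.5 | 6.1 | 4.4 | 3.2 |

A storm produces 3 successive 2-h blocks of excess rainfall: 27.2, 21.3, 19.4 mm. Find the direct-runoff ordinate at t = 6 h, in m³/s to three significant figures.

Q ≈ 41.5 m³/s

By discrete convolution, Q_j = Σ (P_i / 10 mm) · U_{j−i}.
At t = 6 h (j=3): Q = (27.2/10)·4.4 + (21.3/10)·6.1 + (19.4/10)·8.5 = 41.5 m³/s.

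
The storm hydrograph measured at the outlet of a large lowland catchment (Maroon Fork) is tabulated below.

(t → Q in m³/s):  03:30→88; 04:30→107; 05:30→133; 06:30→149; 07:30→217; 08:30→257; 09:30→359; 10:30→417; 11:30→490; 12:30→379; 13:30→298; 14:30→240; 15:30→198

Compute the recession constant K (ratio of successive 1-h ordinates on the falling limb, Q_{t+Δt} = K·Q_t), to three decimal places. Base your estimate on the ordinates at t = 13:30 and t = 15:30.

K ≈ 0.815

Using the recession-limb readings at t = 13:30 and t = 15:30: Q falls from 298 to 198 m³/s over 2 intervals.
K = (Q₂/Q₁)^(1/2) = (198/298)^(1/2) = 0.815.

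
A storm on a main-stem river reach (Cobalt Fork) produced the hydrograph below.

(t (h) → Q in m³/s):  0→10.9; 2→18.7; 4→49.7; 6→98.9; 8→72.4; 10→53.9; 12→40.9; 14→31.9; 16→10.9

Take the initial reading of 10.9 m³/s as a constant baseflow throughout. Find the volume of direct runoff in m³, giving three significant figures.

V ≈ 2.09 × 10^6 m³

Direct-runoff ordinates (Q − Q_b): 0.0, 7.8, 38.8, 88.0, 61.5, 43.0, 30.0, 21.0, 0.0 m³/s.
ΣQ_DR = 290.1 m³/s.
With Δt = 2 h = 7200 s, V = ΣQ_DR · Δt = 290.1 × 7200 = 2.09 × 10^6 m³.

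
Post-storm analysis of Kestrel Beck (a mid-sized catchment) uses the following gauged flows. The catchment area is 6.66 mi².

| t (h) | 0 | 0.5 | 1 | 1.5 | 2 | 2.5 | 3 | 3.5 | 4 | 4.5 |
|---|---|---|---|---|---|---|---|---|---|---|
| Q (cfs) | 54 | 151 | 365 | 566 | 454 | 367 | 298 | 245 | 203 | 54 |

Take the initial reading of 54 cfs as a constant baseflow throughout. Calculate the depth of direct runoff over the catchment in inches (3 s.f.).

Direct runoff: 0.0, 97.0, 311.0, 512.0, 400.0, 313.0, 244.0, 191.0, 149.0, 0.0 cfs; ΣQ_DR = 2217 cfs.
V = ΣQ_DR · Δt = 2217 × 1800 s = 3.991 × 10^6 ft³.
Over A = 6.66 mi², depth = V / A = 0.258 in.

d ≈ 0.258 in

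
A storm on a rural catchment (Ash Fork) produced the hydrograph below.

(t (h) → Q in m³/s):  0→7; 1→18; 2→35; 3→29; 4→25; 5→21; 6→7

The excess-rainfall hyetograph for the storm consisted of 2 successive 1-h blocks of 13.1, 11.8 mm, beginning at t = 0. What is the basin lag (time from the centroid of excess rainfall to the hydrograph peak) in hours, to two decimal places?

Centroid of excess rainfall: t_c = Σ P_i·t̄_i / ΣP_i = 0.9739 h (block centres at 0.5, 1.5 h).
Hydrograph peak occurs at t = 2 h, so basin lag t_L = 2 − 0.9739 = 1.03 h.

t_L ≈ 1.03 h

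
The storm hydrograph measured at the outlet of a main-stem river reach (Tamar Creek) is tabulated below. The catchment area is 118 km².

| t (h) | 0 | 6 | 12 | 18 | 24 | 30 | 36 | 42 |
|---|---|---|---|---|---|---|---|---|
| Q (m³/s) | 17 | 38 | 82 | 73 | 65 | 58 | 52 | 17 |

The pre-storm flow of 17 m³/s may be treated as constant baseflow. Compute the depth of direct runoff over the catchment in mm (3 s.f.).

Direct runoff: 0.0, 21.0, 65.0, 56.0, 48.0, 41.0, 35.0, 0.0 m³/s; ΣQ_DR = 266.0 m³/s.
V = ΣQ_DR · Δt = 266.0 × 21600 s = 5.746 × 10^6 m³.
Over A = 118 km², depth = V / A = 48.7 mm.

d ≈ 48.7 mm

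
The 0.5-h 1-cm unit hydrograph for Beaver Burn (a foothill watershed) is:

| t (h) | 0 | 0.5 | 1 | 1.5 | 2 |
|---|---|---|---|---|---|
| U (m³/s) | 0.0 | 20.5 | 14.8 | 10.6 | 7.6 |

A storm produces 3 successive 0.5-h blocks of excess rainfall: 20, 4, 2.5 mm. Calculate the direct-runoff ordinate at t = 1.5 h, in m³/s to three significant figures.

Q ≈ 32.2 m³/s

By discrete convolution, Q_j = Σ (P_i / 10 mm) · U_{j−i}.
At t = 1.5 h (j=3): Q = (20/10)·10.6 + (4/10)·14.8 + (2.5/10)·20.5 = 32.2 m³/s.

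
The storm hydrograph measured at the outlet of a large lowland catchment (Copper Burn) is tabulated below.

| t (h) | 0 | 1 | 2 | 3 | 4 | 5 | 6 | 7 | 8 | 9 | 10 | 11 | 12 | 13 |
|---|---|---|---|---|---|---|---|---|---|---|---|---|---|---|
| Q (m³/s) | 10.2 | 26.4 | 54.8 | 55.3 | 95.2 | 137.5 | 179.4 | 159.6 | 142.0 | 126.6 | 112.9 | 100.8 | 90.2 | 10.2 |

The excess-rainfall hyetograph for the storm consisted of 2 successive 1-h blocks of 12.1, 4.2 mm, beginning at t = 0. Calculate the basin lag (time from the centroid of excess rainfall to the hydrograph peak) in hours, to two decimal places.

t_L ≈ 5.24 h

Centroid of excess rainfall: t_c = Σ P_i·t̄_i / ΣP_i = 0.7577 h (block centres at 0.5, 1.5 h).
Hydrograph peak occurs at t = 6 h, so basin lag t_L = 6 − 0.7577 = 5.24 h.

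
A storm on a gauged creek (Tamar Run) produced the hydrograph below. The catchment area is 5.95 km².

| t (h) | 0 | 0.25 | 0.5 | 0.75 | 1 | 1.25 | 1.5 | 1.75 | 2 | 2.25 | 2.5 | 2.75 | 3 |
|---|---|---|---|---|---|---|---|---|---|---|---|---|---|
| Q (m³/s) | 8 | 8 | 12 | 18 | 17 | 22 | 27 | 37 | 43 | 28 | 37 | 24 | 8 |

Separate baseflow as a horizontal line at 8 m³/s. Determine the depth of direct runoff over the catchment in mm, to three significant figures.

d ≈ 28.0 mm

Direct runoff: 0.0, 0.0, 4.0, 10.0, 9.0, 14.0, 19.0, 29.0, 35.0, 20.0, 29.0, 16.0, 0.0 m³/s; ΣQ_DR = 185.0 m³/s.
V = ΣQ_DR · Δt = 185.0 × 900 s = 1.665 × 10^5 m³.
Over A = 5.95 km², depth = V / A = 28.0 mm.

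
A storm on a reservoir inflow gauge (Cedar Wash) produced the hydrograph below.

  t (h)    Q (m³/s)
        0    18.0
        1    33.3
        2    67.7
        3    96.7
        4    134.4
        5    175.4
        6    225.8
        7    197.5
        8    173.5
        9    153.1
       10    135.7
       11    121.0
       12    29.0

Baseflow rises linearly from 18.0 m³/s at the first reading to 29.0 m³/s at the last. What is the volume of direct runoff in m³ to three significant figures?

Direct-runoff ordinates (Q − Q_b): 0.00, 14.38, 47.87, 75.95, 112.73, 152.82, 202.30, 173.08, 148.17, 126.85, 108.53, 92.92, 0.00 m³/s.
ΣQ_DR = 1256 m³/s.
With Δt = 1 h = 3600 s, V = ΣQ_DR · Δt = 1256 × 3600 = 4.52 × 10^6 m³.

V ≈ 4.52 × 10^6 m³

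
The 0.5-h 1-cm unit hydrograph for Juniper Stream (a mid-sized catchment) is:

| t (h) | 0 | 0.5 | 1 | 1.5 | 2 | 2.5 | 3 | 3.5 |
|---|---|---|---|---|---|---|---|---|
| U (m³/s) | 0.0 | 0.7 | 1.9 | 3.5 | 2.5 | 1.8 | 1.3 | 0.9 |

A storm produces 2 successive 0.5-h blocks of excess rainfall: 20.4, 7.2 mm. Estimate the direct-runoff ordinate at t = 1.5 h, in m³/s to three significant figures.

Q ≈ 8.51 m³/s

By discrete convolution, Q_j = Σ (P_i / 10 mm) · U_{j−i}.
At t = 1.5 h (j=3): Q = (20.4/10)·3.5 + (7.2/10)·1.9 = 8.51 m³/s.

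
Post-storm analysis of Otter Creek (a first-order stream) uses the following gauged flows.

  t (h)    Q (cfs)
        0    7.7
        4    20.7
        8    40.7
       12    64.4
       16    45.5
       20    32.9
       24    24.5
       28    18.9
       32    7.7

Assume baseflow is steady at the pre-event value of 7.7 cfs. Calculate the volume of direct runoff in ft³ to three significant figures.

V ≈ 2.79 × 10^6 ft³

Direct-runoff ordinates (Q − Q_b): 0.0, 13.0, 33.0, 56.7, 37.8, 25.2, 16.8, 11.2, 0.0 cfs.
ΣQ_DR = 193.7 cfs.
With Δt = 4 h = 14400 s, V = ΣQ_DR · Δt = 193.7 × 14400 = 2.79 × 10^6 ft³.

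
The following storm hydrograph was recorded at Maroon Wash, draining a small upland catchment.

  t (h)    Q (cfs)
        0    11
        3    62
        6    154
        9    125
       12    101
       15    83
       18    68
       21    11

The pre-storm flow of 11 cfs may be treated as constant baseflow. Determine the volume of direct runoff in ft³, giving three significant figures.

V ≈ 5.69 × 10^6 ft³

Direct-runoff ordinates (Q − Q_b): 0.0, 51.0, 143.0, 114.0, 90.0, 72.0, 57.0, 0.0 cfs.
ΣQ_DR = 527.0 cfs.
With Δt = 3 h = 10800 s, V = ΣQ_DR · Δt = 527.0 × 10800 = 5.69 × 10^6 ft³.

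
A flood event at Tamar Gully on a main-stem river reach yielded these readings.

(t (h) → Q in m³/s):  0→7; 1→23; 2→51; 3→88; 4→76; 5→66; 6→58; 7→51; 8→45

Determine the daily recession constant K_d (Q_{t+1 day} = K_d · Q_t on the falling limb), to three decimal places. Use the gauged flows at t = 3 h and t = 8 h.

K_d ≈ 0.040

Between t = 3 h and t = 8 h the flow falls from 88 to 45 m³/s over 5×1 h = 5 h.
Per-interval ratio K = (45/88)^(1/5) = 0.8745; K_d = K^(24/1) = 0.040.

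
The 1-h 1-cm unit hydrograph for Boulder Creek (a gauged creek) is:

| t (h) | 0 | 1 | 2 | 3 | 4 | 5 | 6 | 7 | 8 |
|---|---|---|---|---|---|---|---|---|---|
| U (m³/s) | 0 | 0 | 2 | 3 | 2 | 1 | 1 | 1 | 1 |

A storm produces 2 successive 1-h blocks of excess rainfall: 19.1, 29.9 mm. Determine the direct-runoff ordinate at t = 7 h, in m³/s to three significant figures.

Q ≈ 4.90 m³/s

By discrete convolution, Q_j = Σ (P_i / 10 mm) · U_{j−i}.
At t = 7 h (j=7): Q = (19.1/10)·1 + (29.9/10)·1 = 4.90 m³/s.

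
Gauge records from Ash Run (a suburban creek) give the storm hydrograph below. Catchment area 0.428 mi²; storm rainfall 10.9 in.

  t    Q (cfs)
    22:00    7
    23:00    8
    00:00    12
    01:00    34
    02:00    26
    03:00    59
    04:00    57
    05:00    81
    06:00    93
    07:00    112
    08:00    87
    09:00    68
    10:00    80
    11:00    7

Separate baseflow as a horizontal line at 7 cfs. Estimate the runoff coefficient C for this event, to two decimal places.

ΣQ_DR = 633.0 cfs; V = ΣQ_DR·Δt = 2.279 × 10^6 ft³.
Runoff depth d = V / A = 2.292 in.
C = d / P = 2.292 / 10.9 = 0.21.

C ≈ 0.21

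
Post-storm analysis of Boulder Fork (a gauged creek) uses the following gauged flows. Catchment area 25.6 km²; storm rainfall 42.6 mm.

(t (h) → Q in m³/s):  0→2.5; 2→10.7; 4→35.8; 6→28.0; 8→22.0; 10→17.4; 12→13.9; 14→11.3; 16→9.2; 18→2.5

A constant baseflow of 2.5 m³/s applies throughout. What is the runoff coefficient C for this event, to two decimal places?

C ≈ 0.85

ΣQ_DR = 128.3 m³/s; V = ΣQ_DR·Δt = 9.238 × 10^5 m³.
Runoff depth d = V / A = 36.08 mm.
C = d / P = 36.08 / 42.6 = 0.85.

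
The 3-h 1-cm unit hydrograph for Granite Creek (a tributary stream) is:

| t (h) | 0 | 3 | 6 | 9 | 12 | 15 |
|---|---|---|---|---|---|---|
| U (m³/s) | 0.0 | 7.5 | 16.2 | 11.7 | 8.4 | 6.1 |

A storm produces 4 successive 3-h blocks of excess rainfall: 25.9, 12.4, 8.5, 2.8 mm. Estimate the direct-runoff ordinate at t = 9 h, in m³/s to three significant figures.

By discrete convolution, Q_j = Σ (P_i / 10 mm) · U_{j−i}.
At t = 9 h (j=3): Q = (25.9/10)·11.7 + (12.4/10)·16.2 + (8.5/10)·7.5 + (2.8/10)·0.0 = 56.8 m³/s.

Q ≈ 56.8 m³/s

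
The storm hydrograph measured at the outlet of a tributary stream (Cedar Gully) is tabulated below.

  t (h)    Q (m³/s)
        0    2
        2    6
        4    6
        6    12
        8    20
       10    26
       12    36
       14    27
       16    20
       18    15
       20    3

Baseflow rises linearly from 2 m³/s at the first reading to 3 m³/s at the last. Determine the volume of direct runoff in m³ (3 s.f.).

V ≈ 1.05 × 10^6 m³

Direct-runoff ordinates (Q − Q_b): 0.00, 3.90, 3.80, 9.70, 17.60, 23.50, 33.40, 24.30, 17.20, 12.10, 0.00 m³/s.
ΣQ_DR = 145.5 m³/s.
With Δt = 2 h = 7200 s, V = ΣQ_DR · Δt = 145.5 × 7200 = 1.05 × 10^6 m³.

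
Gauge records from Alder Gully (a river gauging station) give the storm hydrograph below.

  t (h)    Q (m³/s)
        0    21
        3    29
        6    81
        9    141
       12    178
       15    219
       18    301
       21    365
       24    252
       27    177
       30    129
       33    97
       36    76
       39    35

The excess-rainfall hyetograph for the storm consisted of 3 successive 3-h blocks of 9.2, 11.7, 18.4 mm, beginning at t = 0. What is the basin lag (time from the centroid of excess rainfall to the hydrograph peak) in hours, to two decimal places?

Centroid of excess rainfall: t_c = Σ P_i·t̄_i / ΣP_i = 5.2023 h (block centres at 1.5, 4.5, 7.5 h).
Hydrograph peak occurs at t = 21 h, so basin lag t_L = 21 − 5.2023 = 15.80 h.

t_L ≈ 15.80 h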